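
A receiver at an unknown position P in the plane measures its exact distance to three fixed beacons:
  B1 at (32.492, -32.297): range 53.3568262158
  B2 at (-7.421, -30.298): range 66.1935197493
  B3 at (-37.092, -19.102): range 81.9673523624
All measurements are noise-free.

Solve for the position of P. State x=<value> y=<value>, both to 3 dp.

x=34.381 y=21.026

eq1: (x − 32.492)² + (y + 32.297)² = 53.3568262158²
eq2: (x + 7.421)² + (y + 30.298)² = 66.1935197493²
eq3: (x + 37.092)² + (y + 19.102)² = 81.9673523624²
eq2−eq1, eq2−eq3 (x²,y² cancel):
  79.826·x − 3.998·y = 2660.417381
  -59.342·x + 22.392·y = -1569.401973
det = 79.826·22.392 − -3.998·-59.342 = 1550.214476
x = (2660.417381·22.392 − -3.998·-1569.401973) / 1550.214476 = 34.380789
y = (79.826·-1569.401973 − 2660.417381·-59.342) / 1550.214476 = 21.026385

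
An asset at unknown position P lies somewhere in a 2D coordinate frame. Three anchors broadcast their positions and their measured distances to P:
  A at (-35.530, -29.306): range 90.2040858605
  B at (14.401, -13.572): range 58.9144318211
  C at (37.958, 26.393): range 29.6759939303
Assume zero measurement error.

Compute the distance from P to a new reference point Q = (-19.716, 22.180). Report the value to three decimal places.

eq1: (x + 35.530)² + (y + 29.306)² = 90.2040858605²
eq2: (x − 14.401)² + (y + 13.572)² = 58.9144318211²
eq3: (x − 37.958)² + (y − 26.393)² = 29.6759939303²
eq2−eq1, eq2−eq3 (x²,y² cancel):
  -99.862·x − 31.468·y = -2936.232278
  47.114·x + 79.930·y = 4336.057889
det = -99.862·79.930 − -31.468·47.114 = -6499.386308
x = (-2936.232278·79.930 − -31.468·4336.057889) / -6499.386308 = 15.116193
y = (-99.862·4336.057889 − -2936.232278·47.114) / -6499.386308 = 45.338091
|P − Q| = √((15.116193 − -19.716)² + (45.338091 − 22.180)²) = 41.827967

41.828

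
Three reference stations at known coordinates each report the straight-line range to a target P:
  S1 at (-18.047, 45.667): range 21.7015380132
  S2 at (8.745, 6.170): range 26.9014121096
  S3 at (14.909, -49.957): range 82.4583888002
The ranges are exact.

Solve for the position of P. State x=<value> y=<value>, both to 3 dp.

x=-2.358 y=30.673

eq1: (x + 18.047)² + (y − 45.667)² = 21.7015380132²
eq2: (x − 8.745)² + (y − 6.170)² = 26.9014121096²
eq3: (x − 14.909)² + (y + 49.957)² = 82.4583888002²
eq3−eq1, eq3−eq2 (x²,y² cancel):
  -65.912·x + 191.248·y = 6021.618099
  -12.328·x + 112.254·y = 3472.263705
det = -65.912·112.254 − 191.248·-12.328 = -5041.180304
x = (6021.618099·112.254 − 191.248·3472.263705) / -5041.180304 = -2.358025
y = (-65.912·3472.263705 − 6021.618099·-12.328) / -5041.180304 = 30.673241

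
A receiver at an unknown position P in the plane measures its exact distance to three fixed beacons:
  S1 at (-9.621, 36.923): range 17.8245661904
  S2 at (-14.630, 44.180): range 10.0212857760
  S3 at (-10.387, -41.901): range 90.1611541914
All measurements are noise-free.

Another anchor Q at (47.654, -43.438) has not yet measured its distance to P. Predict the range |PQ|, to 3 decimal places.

115.654

eq1: (x + 9.621)² + (y − 36.923)² = 17.8245661904²
eq2: (x + 14.630)² + (y − 44.180)² = 10.0212857760²
eq3: (x + 10.387)² + (y + 41.901)² = 90.1611541914²
eq2−eq1, eq2−eq3 (x²,y² cancel):
  10.018·x − 14.514·y = -927.326721
  8.486·x − 172.162·y = -8330.933287
det = 10.018·-172.162 − -14.514·8.486 = -1601.553112
x = (-927.326721·-172.162 − -14.514·-8330.933287) / -1601.553112 = -24.186059
y = (10.018·-8330.933287 − -927.326721·8.486) / -1601.553112 = 47.197932
|P − Q| = √((-24.186059 − 47.654)² + (47.197932 − -43.438)²) = 115.654080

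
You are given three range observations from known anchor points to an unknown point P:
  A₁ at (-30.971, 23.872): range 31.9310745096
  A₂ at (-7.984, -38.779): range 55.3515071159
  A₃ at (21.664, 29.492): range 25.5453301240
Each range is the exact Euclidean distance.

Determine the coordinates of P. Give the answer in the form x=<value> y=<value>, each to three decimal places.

eq1: (x + 30.971)² + (y − 23.872)² = 31.9310745096²
eq2: (x + 7.984)² + (y + 38.779)² = 55.3515071159²
eq3: (x − 21.664)² + (y − 29.492)² = 25.5453301240²
eq2−eq1, eq2−eq3 (x²,y² cancel):
  -45.974·x + 125.302·y = 2005.715949
  59.296·x + 136.542·y = 2182.777312
det = -45.974·136.542 − 125.302·59.296 = -13707.289300
x = (2005.715949·136.542 − 125.302·2182.777312) / -13707.289300 = -0.026125
y = (-45.974·2182.777312 − 2005.715949·59.296) / -13707.289300 = 15.997469

x=-0.026 y=15.997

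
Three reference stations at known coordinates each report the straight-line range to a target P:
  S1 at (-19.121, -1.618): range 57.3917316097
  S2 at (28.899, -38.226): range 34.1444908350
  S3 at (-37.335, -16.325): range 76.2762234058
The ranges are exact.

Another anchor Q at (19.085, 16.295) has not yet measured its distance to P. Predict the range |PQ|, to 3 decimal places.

28.849

eq1: (x + 19.121)² + (y + 1.618)² = 57.3917316097²
eq2: (x − 28.899)² + (y + 38.226)² = 34.1444908350²
eq3: (x + 37.335)² + (y + 16.325)² = 76.2762234058²
eq1−eq2, eq1−eq3 (x²,y² cancel):
  96.040·x − 73.216·y = 4056.113315
  -36.428·x − 29.414·y = -1232.074115
det = 96.040·-29.414 − -73.216·-36.428 = -5492.033008
x = (4056.113315·-29.414 − -73.216·-1232.074115) / -5492.033008 = 38.148725
y = (96.040·-1232.074115 − 4056.113315·-36.428) / -5492.033008 = -5.358252
|P − Q| = √((38.148725 − 19.085)² + (-5.358252 − 16.295)²) = 28.849418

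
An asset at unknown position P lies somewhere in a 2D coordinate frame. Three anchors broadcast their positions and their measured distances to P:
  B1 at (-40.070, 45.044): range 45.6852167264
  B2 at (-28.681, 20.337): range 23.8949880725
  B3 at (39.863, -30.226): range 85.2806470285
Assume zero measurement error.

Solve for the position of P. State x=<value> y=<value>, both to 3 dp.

eq1: (x + 40.070)² + (y − 45.044)² = 45.6852167264²
eq2: (x + 28.681)² + (y − 20.337)² = 23.8949880725²
eq3: (x − 39.863)² + (y + 30.226)² = 85.2806470285²
eq1−eq2, eq1−eq3 (x²,y² cancel):
  22.778·x − 49.414·y = -882.204934
  159.866·x − 150.540·y = -6317.546721
det = 22.778·-150.540 − -49.414·159.866 = 4470.618404
x = (-882.204934·-150.540 − -49.414·-6317.546721) / 4470.618404 = -40.121546
y = (22.778·-6317.546721 − -882.204934·159.866) / 4470.618404 = -0.641188

x=-40.122 y=-0.641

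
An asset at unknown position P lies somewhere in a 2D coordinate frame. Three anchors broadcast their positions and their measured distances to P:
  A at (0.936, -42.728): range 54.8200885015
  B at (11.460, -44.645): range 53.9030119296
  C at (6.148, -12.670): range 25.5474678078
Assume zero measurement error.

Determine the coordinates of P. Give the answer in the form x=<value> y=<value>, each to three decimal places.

x=20.442 y=8.504

eq1: (x − 0.936)² + (y + 42.728)² = 54.8200885015²
eq2: (x − 11.460)² + (y + 44.645)² = 53.9030119296²
eq3: (x − 6.148)² + (y + 12.670)² = 25.5474678078²
eq3−eq1, eq3−eq2 (x²,y² cancel):
  -10.424·x − 60.116·y = -724.337716
  10.624·x − 63.950·y = -326.680763
det = -10.424·-63.950 − -60.116·10.624 = 1305.287184
x = (-724.337716·-63.950 − -60.116·-326.680763) / 1305.287184 = 20.441981
y = (-10.424·-326.680763 − -724.337716·10.624) / 1305.287184 = 8.504400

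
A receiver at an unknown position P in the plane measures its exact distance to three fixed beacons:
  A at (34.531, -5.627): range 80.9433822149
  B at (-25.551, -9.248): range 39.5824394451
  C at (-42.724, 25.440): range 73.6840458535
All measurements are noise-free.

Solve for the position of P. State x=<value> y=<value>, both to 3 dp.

eq1: (x − 34.531)² + (y + 5.627)² = 80.9433822149²
eq2: (x + 25.551)² + (y + 9.248)² = 39.5824394451²
eq3: (x + 42.724)² + (y − 25.440)² = 73.6840458535²
eq1−eq2, eq1−eq3 (x²,y² cancel):
  -120.164·x − 7.242·y = 4499.387627
  -154.510·x + 62.134·y = 2370.973197
det = -120.164·62.134 − -7.242·-154.510 = -8585.231396
x = (4499.387627·62.134 − -7.242·2370.973197) / -8585.231396 = -34.563488
y = (-120.164·2370.973197 − 4499.387627·-154.510) / -8585.231396 = -47.790763

x=-34.563 y=-47.791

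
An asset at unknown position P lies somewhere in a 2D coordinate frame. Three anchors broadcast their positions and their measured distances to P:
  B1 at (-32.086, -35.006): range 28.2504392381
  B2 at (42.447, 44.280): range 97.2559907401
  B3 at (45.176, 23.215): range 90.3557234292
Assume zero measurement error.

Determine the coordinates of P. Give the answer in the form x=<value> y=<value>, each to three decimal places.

eq1: (x + 32.086)² + (y + 35.006)² = 28.2504392381²
eq2: (x − 42.447)² + (y − 44.280)² = 97.2559907401²
eq3: (x − 45.176)² + (y − 23.215)² = 90.3557234292²
eq2−eq1, eq2−eq3 (x²,y² cancel):
  -149.066·x − 158.572·y = 7153.105641
  5.458·x − 42.130·y = 111.911970
det = -149.066·-42.130 − -158.572·5.458 = 7145.636556
x = (7153.105641·-42.130 − -158.572·111.911970) / 7145.636556 = -39.690549
y = (-149.066·111.911970 − 7153.105641·5.458) / 7145.636556 = -7.798314

x=-39.691 y=-7.798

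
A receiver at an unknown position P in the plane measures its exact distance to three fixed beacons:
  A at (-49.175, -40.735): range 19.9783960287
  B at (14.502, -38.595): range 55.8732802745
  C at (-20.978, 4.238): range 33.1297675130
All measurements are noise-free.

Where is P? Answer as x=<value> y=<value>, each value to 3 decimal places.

x=-39.262 y=-23.389

eq1: (x + 49.175)² + (y + 40.735)² = 19.9783960287²
eq2: (x − 14.502)² + (y + 38.595)² = 55.8732802745²
eq3: (x + 20.978)² + (y − 4.238)² = 33.1297675130²
eq2−eq3, eq2−eq1 (x²,y² cancel):
  -70.960·x + 85.666·y = 782.397052
  -127.354·x − 4.280·y = 5100.325962
det = -70.960·-4.280 − 85.666·-127.354 = 11213.616564
x = (782.397052·-4.280 − 85.666·5100.325962) / 11213.616564 = -39.262372
y = (-70.960·5100.325962 − 782.397052·-127.354) / 11213.616564 = -23.389219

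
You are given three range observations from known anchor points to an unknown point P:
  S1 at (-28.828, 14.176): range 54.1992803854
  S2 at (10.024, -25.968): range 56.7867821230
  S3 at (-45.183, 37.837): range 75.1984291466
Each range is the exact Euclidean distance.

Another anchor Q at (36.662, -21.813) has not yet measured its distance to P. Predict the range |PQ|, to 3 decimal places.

83.726

eq1: (x + 28.828)² + (y − 14.176)² = 54.1992803854²
eq2: (x − 10.024)² + (y + 25.968)² = 56.7867821230²
eq3: (x + 45.183)² + (y − 37.837)² = 75.1984291466²
eq3−eq2, eq3−eq1 (x²,y² cancel):
  110.414·x − 127.610·y = -268.259336
  32.710·x − 47.322·y = 276.112254
det = 110.414·-47.322 − -127.610·32.710 = -1050.888208
x = (-268.259336·-47.322 − -127.610·276.112254) / -1050.888208 = -45.608327
y = (110.414·276.112254 − -268.259336·32.710) / -1050.888208 = -37.360226
|P − Q| = √((-45.608327 − 36.662)² + (-37.360226 − -21.813)²) = 83.726477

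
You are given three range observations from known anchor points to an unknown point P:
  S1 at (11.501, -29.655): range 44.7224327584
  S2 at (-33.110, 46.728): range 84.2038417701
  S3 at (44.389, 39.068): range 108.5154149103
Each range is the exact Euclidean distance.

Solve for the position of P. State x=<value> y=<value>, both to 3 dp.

x=-32.533 y=-37.474

eq1: (x − 11.501)² + (y + 29.655)² = 44.7224327584²
eq2: (x + 33.110)² + (y − 46.728)² = 84.2038417701²
eq3: (x − 44.389)² + (y − 39.068)² = 108.5154149103²
eq2−eq3, eq2−eq1 (x²,y² cancel):
  154.998·x − 15.320·y = -4468.394443
  89.222·x − 152.766·y = 2822.104919
det = 154.998·-152.766 − -15.320·89.222 = -22311.543428
x = (-4468.394443·-152.766 − -15.320·2822.104919) / -22311.543428 = -32.532639
y = (154.998·2822.104919 − -4468.394443·89.222) / -22311.543428 = -37.473862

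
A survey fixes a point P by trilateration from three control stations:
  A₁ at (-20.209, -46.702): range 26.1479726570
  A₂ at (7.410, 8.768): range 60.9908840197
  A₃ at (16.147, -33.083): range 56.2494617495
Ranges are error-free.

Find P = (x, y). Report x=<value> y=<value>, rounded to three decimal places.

eq1: (x + 20.209)² + (y + 46.702)² = 26.1479726570²
eq2: (x − 7.410)² + (y − 8.768)² = 60.9908840197²
eq3: (x − 16.147)² + (y + 33.083)² = 56.2494617495²
eq3−eq2, eq3−eq1 (x²,y² cancel):
  -17.474·x + 83.702·y = -1779.310560
  -72.712·x − 27.238·y = 3714.555460
det = -17.474·-27.238 − 83.702·-72.712 = 6562.096636
x = (-1779.310560·-27.238 − 83.702·3714.555460) / 6562.096636 = -39.994970
y = (-17.474·3714.555460 − -1779.310560·-72.712) / 6562.096636 = -29.607210

x=-39.995 y=-29.607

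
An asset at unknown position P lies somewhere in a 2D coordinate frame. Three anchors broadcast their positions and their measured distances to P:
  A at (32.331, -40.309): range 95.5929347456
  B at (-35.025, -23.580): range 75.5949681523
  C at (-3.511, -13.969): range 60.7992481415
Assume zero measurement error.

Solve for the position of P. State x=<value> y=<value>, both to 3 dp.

eq1: (x − 32.331)² + (y + 40.309)² = 95.5929347456²
eq2: (x + 35.025)² + (y + 23.580)² = 75.5949681523²
eq3: (x + 3.511)² + (y + 13.969)² = 60.7992481415²
eq2−eq3, eq2−eq1 (x²,y² cancel):
  63.028·x + 19.222·y = 442.743692
  134.712·x − 33.458·y = -2536.067946
det = 63.028·-33.458 − 19.222·134.712 = -4698.224888
x = (442.743692·-33.458 − 19.222·-2536.067946) / -4698.224888 = -7.222936
y = (63.028·-2536.067946 − 442.743692·134.712) / -4698.224888 = 46.716831

x=-7.223 y=46.717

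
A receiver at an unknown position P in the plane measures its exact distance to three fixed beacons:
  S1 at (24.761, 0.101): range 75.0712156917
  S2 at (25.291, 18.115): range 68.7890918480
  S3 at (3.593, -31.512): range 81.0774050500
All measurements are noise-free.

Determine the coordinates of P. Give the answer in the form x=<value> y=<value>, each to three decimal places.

x=-41.095 y=36.138

eq1: (x − 24.761)² + (y − 0.101)² = 75.0712156917²
eq2: (x − 25.291)² + (y − 18.115)² = 68.7890918480²
eq3: (x − 3.593)² + (y + 31.512)² = 81.0774050500²
eq1−eq2, eq1−eq3 (x²,y² cancel):
  1.060·x + 36.028·y = 1258.418852
  -42.336·x − 63.226·y = -545.059713
det = 1.060·-63.226 − 36.028·-42.336 = 1458.261848
x = (1258.418852·-63.226 − 36.028·-545.059713) / 1458.261848 = -41.095074
y = (1.060·-545.059713 − 1258.418852·-42.336) / 1458.261848 = 36.137994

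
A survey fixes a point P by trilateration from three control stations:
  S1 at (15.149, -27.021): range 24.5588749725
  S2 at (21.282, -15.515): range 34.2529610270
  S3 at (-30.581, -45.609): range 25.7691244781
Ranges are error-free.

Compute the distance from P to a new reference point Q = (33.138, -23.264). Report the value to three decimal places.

eq1: (x − 15.149)² + (y + 27.021)² = 24.5588749725²
eq2: (x − 21.282)² + (y + 15.515)² = 34.2529610270²
eq3: (x + 30.581)² + (y + 45.609)² = 25.7691244781²
eq3−eq1, eq3−eq2 (x²,y² cancel):
  91.460·x + 37.176·y = -1994.842364
  103.726·x + 60.188·y = -2830.957256
det = 91.460·60.188 − 37.176·103.726 = 1648.676704
x = (-1994.842364·60.188 − 37.176·-2830.957256) / 1648.676704 = -8.990183
y = (91.460·-2830.957256 − -1994.842364·103.726) / 1648.676704 = -31.541861
|P − Q| = √((-8.990183 − 33.138)² + (-31.541861 − -23.264)²) = 42.933749

42.934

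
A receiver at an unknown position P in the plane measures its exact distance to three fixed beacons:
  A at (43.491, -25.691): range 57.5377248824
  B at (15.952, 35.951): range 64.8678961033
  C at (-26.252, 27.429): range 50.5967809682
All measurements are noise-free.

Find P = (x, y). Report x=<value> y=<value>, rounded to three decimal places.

x=-13.904 y=-21.638

eq1: (x − 43.491)² + (y + 25.691)² = 57.5377248824²
eq2: (x − 15.952)² + (y − 35.951)² = 64.8678961033²
eq3: (x + 26.252)² + (y − 27.429)² = 50.5967809682²
eq2−eq1, eq2−eq3 (x²,y² cancel):
  55.078·x − 123.284·y = 1901.808017
  -84.408·x − 17.044·y = 1542.386541
det = 55.078·-17.044 − -123.284·-84.408 = -11344.905304
x = (1901.808017·-17.044 − -123.284·1542.386541) / -11344.905304 = -13.903789
y = (55.078·1542.386541 − 1901.808017·-84.408) / -11344.905304 = -21.637852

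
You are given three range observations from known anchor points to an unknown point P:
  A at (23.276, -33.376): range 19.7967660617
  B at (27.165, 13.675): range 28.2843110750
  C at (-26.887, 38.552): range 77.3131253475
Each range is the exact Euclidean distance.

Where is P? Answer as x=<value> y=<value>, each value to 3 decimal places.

x=29.327 y=-14.527

eq1: (x − 23.276)² + (y + 33.376)² = 19.7967660617²
eq2: (x − 27.165)² + (y − 13.675)² = 28.2843110750²
eq3: (x + 26.887)² + (y − 38.552)² = 77.3131253475²
eq3−eq2, eq3−eq1 (x²,y² cancel):
  108.104·x − 49.754·y = 3893.092475
  100.326·x − 143.856·y = 5031.969483
det = 108.104·-143.856 − -49.754·100.326 = -10559.789220
x = (3893.092475·-143.856 − -49.754·5031.969483) / -10559.789220 = 29.326731
y = (108.104·5031.969483 − 3893.092475·100.326) / -10559.789220 = -14.526581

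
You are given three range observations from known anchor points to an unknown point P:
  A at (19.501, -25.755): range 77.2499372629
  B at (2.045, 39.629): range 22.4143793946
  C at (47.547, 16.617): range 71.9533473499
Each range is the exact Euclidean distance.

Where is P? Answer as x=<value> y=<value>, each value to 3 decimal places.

x=-20.355 y=40.419

eq1: (x − 19.501)² + (y + 25.755)² = 77.2499372629²
eq2: (x − 2.045)² + (y − 39.629)² = 22.4143793946²
eq3: (x − 47.547)² + (y − 16.617)² = 71.9533473499²
eq3−eq2, eq3−eq1 (x²,y² cancel):
  -91.004·x + 46.024·y = 3712.677559
  -56.092·x − 84.744·y = -2283.501484
det = -91.004·-84.744 − 46.024·-56.092 = 10293.621184
x = (3712.677559·-84.744 − 46.024·-2283.501484) / 10293.621184 = -20.355448
y = (-91.004·-2283.501484 − 3712.677559·-56.092) / 10293.621184 = 40.419136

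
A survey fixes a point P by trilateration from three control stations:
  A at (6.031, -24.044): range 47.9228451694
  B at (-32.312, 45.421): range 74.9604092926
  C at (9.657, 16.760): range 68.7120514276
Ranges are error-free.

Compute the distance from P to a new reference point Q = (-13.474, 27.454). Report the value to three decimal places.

eq1: (x − 6.031)² + (y + 24.044)² = 47.9228451694²
eq2: (x + 32.312)² + (y − 45.421)² = 74.9604092926²
eq3: (x − 9.657)² + (y − 16.760)² = 68.7120514276²
eq2−eq3, eq2−eq1 (x²,y² cancel):
  83.938·x − 57.322·y = -1835.260386
  76.686·x − 138.930·y = 829.818184
det = 83.938·-138.930 − -57.322·76.686 = -7265.711448
x = (-1835.260386·-138.930 − -57.322·829.818184) / -7265.711448 = -41.639358
y = (83.938·829.818184 − -1835.260386·76.686) / -7265.711448 = -28.956842
|P − Q| = √((-41.639358 − -13.474)² + (-28.956842 − 27.454)²) = 63.051332

63.051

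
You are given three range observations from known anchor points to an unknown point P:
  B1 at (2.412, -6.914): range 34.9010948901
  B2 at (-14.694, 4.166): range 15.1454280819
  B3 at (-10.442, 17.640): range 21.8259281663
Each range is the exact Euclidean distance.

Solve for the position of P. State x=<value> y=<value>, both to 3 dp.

x=-29.553 y=7.098

eq1: (x − 2.412)² + (y + 6.914)² = 34.9010948901²
eq2: (x + 14.694)² + (y − 4.166)² = 15.1454280819²
eq3: (x + 10.442)² + (y − 17.640)² = 21.8259281663²
eq3−eq1, eq3−eq2 (x²,y² cancel):
  25.708·x − 49.108·y = -1108.299108
  -8.504·x − 26.948·y = 60.051377
det = 25.708·-26.948 − -49.108·-8.504 = -1110.393616
x = (-1108.299108·-26.948 − -49.108·60.051377) / -1110.393616 = -29.552986
y = (25.708·60.051377 − -1108.299108·-8.504) / -1110.393616 = 7.097641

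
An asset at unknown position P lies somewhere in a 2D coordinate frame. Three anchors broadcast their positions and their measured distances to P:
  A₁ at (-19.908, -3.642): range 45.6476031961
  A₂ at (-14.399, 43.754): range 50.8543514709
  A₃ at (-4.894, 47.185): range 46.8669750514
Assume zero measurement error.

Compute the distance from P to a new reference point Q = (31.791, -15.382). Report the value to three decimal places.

26.668

eq1: (x + 19.908)² + (y + 3.642)² = 45.6476031961²
eq2: (x + 14.399)² + (y − 43.754)² = 50.8543514709²
eq3: (x + 4.894)² + (y − 47.185)² = 46.8669750514²
eq2−eq1, eq2−eq3 (x²,y² cancel):
  -11.018·x − 94.792·y = -1209.689703
  19.010·x + 6.862·y = 518.283457
det = -11.018·6.862 − -94.792·19.010 = 1726.390404
x = (-1209.689703·6.862 − -94.792·518.283457) / 1726.390404 = 23.649480
y = (-11.018·518.283457 − -1209.689703·19.010) / 1726.390404 = 10.012657
|P − Q| = √((23.649480 − 31.791)² + (10.012657 − -15.382)²) = 26.667826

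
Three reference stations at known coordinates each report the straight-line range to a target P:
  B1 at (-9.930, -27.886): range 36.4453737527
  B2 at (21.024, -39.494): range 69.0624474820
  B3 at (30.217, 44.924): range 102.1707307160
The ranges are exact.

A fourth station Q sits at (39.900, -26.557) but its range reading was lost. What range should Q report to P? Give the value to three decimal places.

86.025

eq1: (x + 9.930)² + (y + 27.886)² = 36.4453737527²
eq2: (x − 21.024)² + (y + 39.494)² = 69.0624474820²
eq3: (x − 30.217)² + (y − 44.924)² = 102.1707307160²
eq2−eq1, eq2−eq3 (x²,y² cancel):
  -61.908·x + 23.216·y = 2315.805668
  18.386·x + 168.836·y = -4739.788310
det = -61.908·168.836 − 23.216·18.386 = -10879.148464
x = (2315.805668·168.836 − 23.216·-4739.788310) / -10879.148464 = -46.054183
y = (-61.908·-4739.788310 − 2315.805668·18.386) / -10879.148464 = -23.058093
|P − Q| = √((-46.054183 − 39.900)² + (-23.058093 − -26.557)²) = 86.025368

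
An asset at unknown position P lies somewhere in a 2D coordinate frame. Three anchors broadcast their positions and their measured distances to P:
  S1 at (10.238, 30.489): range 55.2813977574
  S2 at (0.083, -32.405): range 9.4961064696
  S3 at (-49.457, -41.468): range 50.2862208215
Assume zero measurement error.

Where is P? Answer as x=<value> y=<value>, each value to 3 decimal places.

x=-2.572 y=-23.288

eq1: (x − 10.238)² + (y − 30.489)² = 55.2813977574²
eq2: (x − 0.083)² + (y + 32.405)² = 9.4961064696²
eq3: (x + 49.457)² + (y + 41.468)² = 50.2862208215²
eq1−eq2, eq1−eq3 (x²,y² cancel):
  -20.310·x − 125.788·y = 2981.552049
  -119.390·x − 143.914·y = 3658.523041
det = -20.310·-143.914 − -125.788·-119.390 = -12094.935980
x = (2981.552049·-143.914 − -125.788·3658.523041) / -12094.935980 = -2.572251
y = (-20.310·3658.523041 − 2981.552049·-119.390) / -12094.935980 = -23.287672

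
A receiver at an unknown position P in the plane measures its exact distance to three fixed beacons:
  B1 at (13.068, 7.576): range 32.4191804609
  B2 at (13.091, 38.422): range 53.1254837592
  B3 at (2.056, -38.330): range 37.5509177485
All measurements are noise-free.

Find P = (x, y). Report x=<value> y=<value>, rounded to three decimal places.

x=-16.512 y=-5.691

eq1: (x − 13.068)² + (y − 7.576)² = 32.4191804609²
eq2: (x − 13.091)² + (y − 38.422)² = 53.1254837592²
eq3: (x − 2.056)² + (y + 38.330)² = 37.5509177485²
eq3−eq2, eq3−eq1 (x²,y² cancel):
  22.070·x + 153.504·y = -1238.037272
  22.024·x + 91.812·y = -886.179474
det = 22.070·91.812 − 153.504·22.024 = -1354.481256
x = (-1238.037272·91.812 − 153.504·-886.179474) / -1354.481256 = -16.512164
y = (22.070·-886.179474 − -1238.037272·22.024) / -1354.481256 = -5.691147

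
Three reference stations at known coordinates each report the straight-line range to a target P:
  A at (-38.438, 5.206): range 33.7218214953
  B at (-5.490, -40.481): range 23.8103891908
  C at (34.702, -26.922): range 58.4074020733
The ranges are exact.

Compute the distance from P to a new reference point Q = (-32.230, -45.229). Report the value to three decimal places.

21.858

eq1: (x + 38.438)² + (y − 5.206)² = 33.7218214953²
eq2: (x + 5.490)² + (y + 40.481)² = 23.8103891908²
eq3: (x − 34.702)² + (y + 26.922)² = 58.4074020733²
eq3−eq2, eq3−eq1 (x²,y² cancel):
  -80.384·x − 27.118·y = 2584.318557
  -146.280·x + 64.256·y = 1849.822764
det = -80.384·64.256 − -27.118·-146.280 = -9131.975344
x = (2584.318557·64.256 − -27.118·1849.822764) / -9131.975344 = -23.677404
y = (-80.384·1849.822764 − 2584.318557·-146.280) / -9131.975344 = -25.113730
|P − Q| = √((-23.677404 − -32.230)² + (-25.113730 − -45.229)²) = 21.857973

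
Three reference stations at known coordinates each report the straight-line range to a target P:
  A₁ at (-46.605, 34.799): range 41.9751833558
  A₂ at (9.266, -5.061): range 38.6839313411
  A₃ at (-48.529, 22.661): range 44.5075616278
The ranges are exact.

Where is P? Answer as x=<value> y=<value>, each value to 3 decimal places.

eq1: (x + 46.605)² + (y − 34.799)² = 41.9751833558²
eq2: (x − 9.266)² + (y + 5.061)² = 38.6839313411²
eq3: (x + 48.529)² + (y − 22.661)² = 44.5075616278²
eq1−eq3, eq1−eq2 (x²,y² cancel):
  -3.848·x − 24.276·y = -733.418688
  111.742·x − 79.720·y = -3006.054475
det = -3.848·-79.720 − -24.276·111.742 = 3019.411352
x = (-733.418688·-79.720 − -24.276·-3006.054475) / 3019.411352 = -4.804526
y = (-3.848·-3006.054475 − -733.418688·111.742) / 3019.411352 = 30.973245

x=-4.805 y=30.973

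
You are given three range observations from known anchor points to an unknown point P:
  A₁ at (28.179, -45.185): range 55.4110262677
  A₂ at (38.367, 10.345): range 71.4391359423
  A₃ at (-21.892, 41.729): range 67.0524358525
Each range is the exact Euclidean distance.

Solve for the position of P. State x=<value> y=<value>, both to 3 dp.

x=-23.542 y=-25.303

eq1: (x − 28.179)² + (y + 45.185)² = 55.4110262677²
eq2: (x − 38.367)² + (y − 10.345)² = 71.4391359423²
eq3: (x + 21.892)² + (y − 41.729)² = 67.0524358525²
eq1−eq3, eq1−eq2 (x²,y² cancel):
  -100.142·x + 173.828·y = -2040.818483
  20.376·x + 111.060·y = -3289.862864
det = -100.142·111.060 − 173.828·20.376 = -14663.689848
x = (-2040.818483·111.060 − 173.828·-3289.862864) / -14663.689848 = -23.542300
y = (-100.142·-3289.862864 − -2040.818483·20.376) / -14663.689848 = -25.303124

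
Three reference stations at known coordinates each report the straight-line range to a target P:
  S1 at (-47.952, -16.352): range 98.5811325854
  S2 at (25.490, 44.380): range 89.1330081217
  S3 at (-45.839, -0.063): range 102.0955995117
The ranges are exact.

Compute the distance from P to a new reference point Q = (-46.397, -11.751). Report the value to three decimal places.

eq1: (x + 47.952)² + (y + 16.352)² = 98.5811325854²
eq2: (x − 25.490)² + (y − 44.380)² = 89.1330081217²
eq3: (x + 45.839)² + (y + 0.063)² = 102.0955995117²
eq2−eq1, eq2−eq3 (x²,y² cancel):
  -146.884·x − 121.464·y = -1826.088857
  -142.658·x − 88.886·y = -2996.924913
det = -146.884·-88.886 − -121.464·-142.658 = -4271.880088
x = (-1826.088857·-88.886 − -121.464·-2996.924913) / -4271.880088 = 47.216858
y = (-146.884·-2996.924913 − -1826.088857·-142.658) / -4271.880088 = -42.064415
|P − Q| = √((47.216858 − -46.397)² + (-42.064415 − -11.751)²) = 98.399479

98.399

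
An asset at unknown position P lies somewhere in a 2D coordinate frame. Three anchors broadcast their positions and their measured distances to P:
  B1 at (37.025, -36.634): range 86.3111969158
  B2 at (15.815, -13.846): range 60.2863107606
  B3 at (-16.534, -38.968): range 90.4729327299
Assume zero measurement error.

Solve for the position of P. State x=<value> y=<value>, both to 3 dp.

eq1: (x − 37.025)² + (y + 36.634)² = 86.3111969158²
eq2: (x − 15.815)² + (y + 13.846)² = 60.2863107606²
eq3: (x + 16.534)² + (y + 38.968)² = 90.4729327299²
eq3−eq1, eq3−eq2 (x²,y² cancel):
  107.118·x + 4.668·y = 1656.751245
  64.698·x + 50.244·y = 3200.860053
det = 107.118·50.244 − 4.668·64.698 = 5080.026528
x = (1656.751245·50.244 − 4.668·3200.860053) / 5080.026528 = 13.444850
y = (107.118·3200.860053 − 1656.751245·64.698) / 5080.026528 = 46.393702

x=13.445 y=46.394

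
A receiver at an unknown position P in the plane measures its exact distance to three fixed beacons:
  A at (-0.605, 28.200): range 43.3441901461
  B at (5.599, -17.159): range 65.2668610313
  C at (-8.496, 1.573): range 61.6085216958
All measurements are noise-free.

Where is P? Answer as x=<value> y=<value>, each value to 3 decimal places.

eq1: (x + 0.605)² + (y − 28.200)² = 43.3441901461²
eq2: (x − 5.599)² + (y + 17.159)² = 65.2668610313²
eq3: (x + 8.496)² + (y − 1.573)² = 61.6085216958²
eq3−eq1, eq3−eq2 (x²,y² cancel):
  15.782·x + 53.254·y = 2637.840806
  28.190·x − 37.464·y = -213.029466
det = 15.782·-37.464 − 53.254·28.190 = -2092.487108
x = (2637.840806·-37.464 − 53.254·-213.029466) / -2092.487108 = 41.806421
y = (15.782·-213.029466 − 2637.840806·28.190) / -2092.487108 = 37.143724

x=41.806 y=37.144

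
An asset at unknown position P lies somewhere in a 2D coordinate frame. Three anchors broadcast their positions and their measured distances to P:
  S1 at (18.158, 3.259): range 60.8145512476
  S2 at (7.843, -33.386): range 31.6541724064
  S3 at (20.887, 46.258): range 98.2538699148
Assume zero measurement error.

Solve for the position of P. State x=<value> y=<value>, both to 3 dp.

x=-22.668 y=-41.814

eq1: (x − 18.158)² + (y − 3.259)² = 60.8145512476²
eq2: (x − 7.843)² + (y + 33.386)² = 31.6541724064²
eq3: (x − 20.887)² + (y − 46.258)² = 98.2538699148²
eq3−eq1, eq3−eq2 (x²,y² cancel):
  -5.458·x − 85.998·y = 3719.678022
  -26.088·x − 159.288·y = 7251.904635
det = -5.458·-159.288 − -85.998·-26.088 = -1374.121920
x = (3719.678022·-159.288 − -85.998·7251.904635) / -1374.121920 = -22.668456
y = (-5.458·7251.904635 − 3719.678022·-26.088) / -1374.121920 = -41.814386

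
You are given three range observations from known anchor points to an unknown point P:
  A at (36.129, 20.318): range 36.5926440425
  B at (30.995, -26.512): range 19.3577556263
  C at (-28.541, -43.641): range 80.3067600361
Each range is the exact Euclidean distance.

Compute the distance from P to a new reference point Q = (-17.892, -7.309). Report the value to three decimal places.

eq1: (x − 36.129)² + (y − 20.318)² = 36.5926440425²
eq2: (x − 30.995)² + (y + 26.512)² = 19.3577556263²
eq3: (x + 28.541)² + (y + 43.641)² = 80.3067600361²
eq1−eq3, eq1−eq2 (x²,y² cancel):
  -129.340·x − 127.918·y = -4109.154312
  -10.268·x − 93.660·y = 909.749299
det = -129.340·-93.660 − -127.918·-10.268 = 10800.522376
x = (-4109.154312·-93.660 − -127.918·909.749299) / 10800.522376 = 46.408561
y = (-129.340·909.749299 − -4109.154312·-10.268) / 10800.522376 = -14.801115
|P − Q| = √((46.408561 − -17.892)² + (-14.801115 − -7.309)²) = 64.735569

64.736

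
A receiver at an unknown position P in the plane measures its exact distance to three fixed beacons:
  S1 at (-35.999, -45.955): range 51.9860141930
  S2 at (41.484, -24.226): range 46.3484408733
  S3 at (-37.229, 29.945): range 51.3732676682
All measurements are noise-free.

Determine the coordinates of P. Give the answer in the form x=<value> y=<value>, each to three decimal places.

eq1: (x + 35.999)² + (y + 45.955)² = 51.9860141930²
eq2: (x − 41.484)² + (y + 24.226)² = 46.3484408733²
eq3: (x + 37.229)² + (y − 29.945)² = 51.3732676682²
eq3−eq1, eq3−eq2 (x²,y² cancel):
  2.460·x − 151.800·y = 1061.755519
  157.426·x − 108.342·y = 516.154526
det = 2.460·-108.342 − -151.800·157.426 = 23630.745480
x = (1061.755519·-108.342 − -151.800·516.154526) / 23630.745480 = -1.552235
y = (2.460·516.154526 − 1061.755519·157.426) / 23630.745480 = -7.019592

x=-1.552 y=-7.020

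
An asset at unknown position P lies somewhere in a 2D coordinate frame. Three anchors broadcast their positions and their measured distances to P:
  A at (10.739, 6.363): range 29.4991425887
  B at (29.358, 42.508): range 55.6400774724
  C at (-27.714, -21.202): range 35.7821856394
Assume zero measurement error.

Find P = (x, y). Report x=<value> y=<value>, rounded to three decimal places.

x=-17.951 y=13.223

eq1: (x − 10.739)² + (y − 6.363)² = 29.4991425887²
eq2: (x − 29.358)² + (y − 42.508)² = 55.6400774724²
eq3: (x + 27.714)² + (y + 21.202)² = 35.7821856394²
eq3−eq2, eq3−eq1 (x²,y² cancel):
  114.144·x + 127.420·y = -364.221784
  76.906·x + 55.130·y = -651.611314
det = 114.144·55.130 − 127.420·76.906 = -3506.603800
x = (-364.221784·55.130 − 127.420·-651.611314) / -3506.603800 = -17.951491
y = (114.144·-651.611314 − -364.221784·76.906) / -3506.603800 = 13.222675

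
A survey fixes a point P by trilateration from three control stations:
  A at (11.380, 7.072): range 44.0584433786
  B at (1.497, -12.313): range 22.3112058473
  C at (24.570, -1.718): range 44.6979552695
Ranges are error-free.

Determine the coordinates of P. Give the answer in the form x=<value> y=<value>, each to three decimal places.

x=-7.710 y=-32.636

eq1: (x − 11.380)² + (y − 7.072)² = 44.0584433786²
eq2: (x − 1.497)² + (y + 12.313)² = 22.3112058473²
eq3: (x − 24.570)² + (y + 1.718)² = 44.6979552695²
eq2−eq3, eq2−eq1 (x²,y² cancel):
  46.146·x + 21.190·y = -1047.331853
  19.766·x + 38.770·y = -1417.689921
det = 46.146·38.770 − 21.190·19.766 = 1370.238880
x = (-1047.331853·38.770 − 21.190·-1417.689921) / 1370.238880 = -7.709755
y = (46.146·-1417.689921 − -1047.331853·19.766) / 1370.238880 = -32.636030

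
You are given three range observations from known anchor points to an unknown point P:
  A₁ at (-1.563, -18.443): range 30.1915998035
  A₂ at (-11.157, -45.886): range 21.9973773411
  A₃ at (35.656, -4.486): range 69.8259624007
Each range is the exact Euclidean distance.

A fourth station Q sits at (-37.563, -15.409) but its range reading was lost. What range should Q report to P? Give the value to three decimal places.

19.162

eq1: (x + 1.563)² + (y + 18.443)² = 30.1915998035²
eq2: (x + 11.157)² + (y + 45.886)² = 21.9973773411²
eq3: (x − 35.656)² + (y + 4.486)² = 69.8259624007²
eq1−eq2, eq1−eq3 (x²,y² cancel):
  -19.188·x − 54.886·y = 2315.064516
  74.438·x + 27.914·y = -3015.245012
det = -19.188·27.914 − -54.886·74.438 = 3549.990236
x = (2315.064516·27.914 − -54.886·-3015.245012) / 3549.990236 = -28.414734
y = (-19.188·-3015.245012 − 2315.064516·74.438) / 3549.990236 = -32.245793
|P − Q| = √((-28.414734 − -37.563)² + (-32.245793 − -15.409)²) = 19.161638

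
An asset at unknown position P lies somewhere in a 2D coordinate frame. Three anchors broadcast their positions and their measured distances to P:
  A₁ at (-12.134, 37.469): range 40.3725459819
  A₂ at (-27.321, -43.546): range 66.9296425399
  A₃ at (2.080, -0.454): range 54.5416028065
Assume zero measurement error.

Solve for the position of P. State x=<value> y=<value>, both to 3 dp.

eq1: (x + 12.134)² + (y − 37.469)² = 40.3725459819²
eq2: (x + 27.321)² + (y + 43.546)² = 66.9296425399²
eq3: (x − 2.080)² + (y + 0.454)² = 54.5416028065²
eq1−eq2, eq1−eq3 (x²,y² cancel):
  -30.374·x − 162.030·y = -1758.103341
  28.428·x − 75.846·y = -2891.471369
det = -30.374·-75.846 − -162.030·28.428 = 6909.935244
x = (-1758.103341·-75.846 − -162.030·-2891.471369) / 6909.935244 = -48.504072
y = (-30.374·-2891.471369 − -1758.103341·28.428) / 6909.935244 = 19.943011

x=-48.504 y=19.943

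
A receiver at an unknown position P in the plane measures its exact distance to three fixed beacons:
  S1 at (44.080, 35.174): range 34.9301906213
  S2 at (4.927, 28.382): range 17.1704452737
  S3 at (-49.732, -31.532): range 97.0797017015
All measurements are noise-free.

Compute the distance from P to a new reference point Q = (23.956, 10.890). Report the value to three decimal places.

eq1: (x − 44.080)² + (y − 35.174)² = 34.9301906213²
eq2: (x − 4.927)² + (y − 28.382)² = 17.1704452737²
eq3: (x + 49.732)² + (y + 31.532)² = 97.0797017015²
eq2−eq3, eq2−eq1 (x²,y² cancel):
  -109.318·x − 119.828·y = -6491.918697
  78.306·x + 13.584·y = 1425.149397
det = -109.318·13.584 − -119.828·78.306 = 7898.275656
x = (-6491.918697·13.584 − -119.828·1425.149397) / 7898.275656 = 10.456280
y = (-109.318·1425.149397 − -6491.918697·78.306) / 7898.275656 = 44.637807
|P − Q| = √((10.456280 − 23.956)² + (44.637807 − 10.890)²) = 36.347722

36.348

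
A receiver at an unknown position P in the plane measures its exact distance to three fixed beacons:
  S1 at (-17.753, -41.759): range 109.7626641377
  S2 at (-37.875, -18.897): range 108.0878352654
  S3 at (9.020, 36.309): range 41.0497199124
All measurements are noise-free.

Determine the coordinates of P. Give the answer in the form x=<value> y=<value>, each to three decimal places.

x=49.069 y=45.320

eq1: (x + 17.753)² + (y + 41.759)² = 109.7626641377²
eq2: (x + 37.875)² + (y + 18.897)² = 108.0878352654²
eq3: (x − 9.020)² + (y − 36.309)² = 41.0497199124²
eq1−eq3, eq1−eq2 (x²,y² cancel):
  53.546·x + 156.136·y = 9703.483725
  -40.244·x + 45.724·y = 97.491450
det = 53.546·45.724 − 156.136·-40.244 = 8731.874488
x = (9703.483725·45.724 − 156.136·97.491450) / 8731.874488 = 49.068521
y = (53.546·97.491450 − 9703.483725·-40.244) / 8731.874488 = 45.319854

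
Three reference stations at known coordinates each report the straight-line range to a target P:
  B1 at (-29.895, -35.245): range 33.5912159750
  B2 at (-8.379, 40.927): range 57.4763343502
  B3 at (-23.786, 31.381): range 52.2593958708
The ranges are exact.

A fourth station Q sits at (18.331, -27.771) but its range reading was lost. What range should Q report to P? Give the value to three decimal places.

eq1: (x + 29.895)² + (y + 35.245)² = 33.5912159750²
eq2: (x + 8.379)² + (y − 40.927)² = 57.4763343502²
eq3: (x + 23.786)² + (y − 31.381)² = 52.2593958708²
eq2−eq1, eq2−eq3 (x²,y² cancel):
  -43.032·x − 152.344·y = 2565.853300
  -30.814·x − 19.092·y = 377.798541
det = -43.032·-19.092 − -152.344·-30.814 = -3872.761072
x = (2565.853300·-19.092 − -152.344·377.798541) / -3872.761072 = -2.212393
y = (-43.032·377.798541 − 2565.853300·-30.814) / -3872.761072 = -16.217571
|P − Q| = √((-2.212393 − 18.331)² + (-16.217571 − -27.771)²) = 23.569317

23.569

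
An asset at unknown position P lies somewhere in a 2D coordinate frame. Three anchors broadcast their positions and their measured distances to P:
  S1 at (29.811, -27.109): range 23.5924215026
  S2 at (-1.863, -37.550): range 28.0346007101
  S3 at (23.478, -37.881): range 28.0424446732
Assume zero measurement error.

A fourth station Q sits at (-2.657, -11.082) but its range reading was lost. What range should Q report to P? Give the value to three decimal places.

13.878

eq1: (x − 29.811)² + (y + 27.109)² = 23.5924215026²
eq2: (x + 1.863)² + (y + 37.550)² = 28.0346007101²
eq3: (x − 23.478)² + (y + 37.881)² = 28.0424446732²
eq1−eq3, eq1−eq2 (x²,y² cancel):
  -12.666·x − 21.544·y = 132.816692
  -63.348·x − 20.882·y = -439.456818
det = -12.666·-20.882 − -21.544·-63.348 = -1100.277900
x = (132.816692·-20.882 − -21.544·-439.456818) / -1100.277900 = 11.125495
y = (-12.666·-439.456818 − 132.816692·-63.348) / -1100.277900 = -12.705728
|P − Q| = √((11.125495 − -2.657)² + (-12.705728 − -11.082)²) = 13.877811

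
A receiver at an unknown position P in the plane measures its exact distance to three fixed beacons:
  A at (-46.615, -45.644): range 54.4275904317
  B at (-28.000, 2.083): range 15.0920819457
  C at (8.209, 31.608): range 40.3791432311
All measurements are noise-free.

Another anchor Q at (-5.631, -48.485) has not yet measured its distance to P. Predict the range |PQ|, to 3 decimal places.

46.781

eq1: (x + 46.615)² + (y + 45.644)² = 54.4275904317²
eq2: (x + 28.000)² + (y − 2.083)² = 15.0920819457²
eq3: (x − 8.209)² + (y − 31.608)² = 40.3791432311²
eq1−eq2, eq1−eq3 (x²,y² cancel):
  37.230·x + 95.454·y = -733.402409
  109.648·x + 154.504·y = -1857.992224
det = 37.230·154.504 − 95.454·109.648 = -4714.156272
x = (-733.402409·154.504 − 95.454·-1857.992224) / -4714.156272 = -13.584442
y = (37.230·-1857.992224 − -733.402409·109.648) / -4714.156272 = -2.384956
|P − Q| = √((-13.584442 − -5.631)² + (-2.384956 − -48.485)²) = 46.781099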